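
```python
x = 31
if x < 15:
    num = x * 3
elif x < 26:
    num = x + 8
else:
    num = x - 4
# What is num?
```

Trace:
`x = 31` → x = 31
`if x < 15: ...` → x < 15 is False, x < 26 is False, take else branch → num = 27
So num = 27

Answer: 27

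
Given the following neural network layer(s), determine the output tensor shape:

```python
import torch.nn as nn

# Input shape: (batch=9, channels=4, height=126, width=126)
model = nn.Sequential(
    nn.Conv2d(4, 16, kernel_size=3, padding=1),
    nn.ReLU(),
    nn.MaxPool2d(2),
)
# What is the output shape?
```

Input: (9, 4, 126, 126) -> after Conv2d: (9, 16, 126, 126) -> after ReLU: (9, 16, 126, 126) -> Output: (9, 16, 63, 63)

Answer: (9, 16, 63, 63)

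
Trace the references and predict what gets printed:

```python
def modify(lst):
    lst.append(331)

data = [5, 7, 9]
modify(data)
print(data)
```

Key concept: function modifies passed list.
Step by step:
`data = [5, 7, 9]` → data = [5, 7, 9]
`modify(data)` → data = [5, 7, 9, 331]
`print(data)` → prints [5, 7, 9, 331]

Answer: [5, 7, 9, 331]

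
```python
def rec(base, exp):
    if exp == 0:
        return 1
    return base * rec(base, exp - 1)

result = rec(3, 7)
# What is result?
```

rec(3, 7) = 3 * 3 * 3 * 3 * 3 * 3 * 3 = 2187

Answer: 2187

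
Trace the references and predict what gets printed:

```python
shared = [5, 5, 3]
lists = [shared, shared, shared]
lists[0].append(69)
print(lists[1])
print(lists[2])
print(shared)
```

Key concept: list of same reference.
Step by step:
`shared = [5, 5, 3]` → shared = [5, 5, 3]
`lists = [shared, shared, shared]` → lists = [[5, 5, 3], [5, 5, 3], [5, 5, 3]]
`lists[0].append(69)` → shared = [5, 5, 3, 69]; lists = [[5, 5, 3, 69], [5, 5, 3, 69], [5, 5, 3, 69]]
`print(lists[1])` → prints [5, 5, 3, 69]
`print(lists[2])` → prints [5, 5, 3, 69]
`print(shared)` → prints [5, 5, 3, 69]

Answer:
[5, 5, 3, 69]
[5, 5, 3, 69]
[5, 5, 3, 69]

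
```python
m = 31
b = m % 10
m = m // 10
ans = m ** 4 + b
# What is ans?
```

Trace:
`m = 31` → m = 31
`b = m % 10` → b = 1
`m = m // 10` → m = 3
`ans = m ** 4 + b` → ans = 82
So ans = 82

Answer: 82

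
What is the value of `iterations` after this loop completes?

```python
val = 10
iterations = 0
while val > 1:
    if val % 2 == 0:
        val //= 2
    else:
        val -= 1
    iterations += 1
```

Steps to reduce 10 to 1
`iterations` takes the values: 0 → 1 → 2 → 3 → 4

Answer: 4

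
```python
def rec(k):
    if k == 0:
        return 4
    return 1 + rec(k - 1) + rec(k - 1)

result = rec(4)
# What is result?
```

rec(k) = 1 + 2·rec(k-1), rec(0)=4. Closed form: (4+1)·2^4 - 1 = 79.

Answer: 79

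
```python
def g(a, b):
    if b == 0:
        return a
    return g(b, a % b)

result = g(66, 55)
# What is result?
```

g(66, 55) -> g(55, 11) -> g(11, 0) -> 11

Answer: 11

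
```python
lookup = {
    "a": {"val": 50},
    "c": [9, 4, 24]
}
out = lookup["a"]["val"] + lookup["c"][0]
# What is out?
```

Trace:
`lookup = { ...` → lookup = {'a': {'val': 50}, 'c': [9, 4, 24]}
`out = lookup["a"]["val"] + lookup["c"][0]` → out = 59
So out = 59

Answer: 59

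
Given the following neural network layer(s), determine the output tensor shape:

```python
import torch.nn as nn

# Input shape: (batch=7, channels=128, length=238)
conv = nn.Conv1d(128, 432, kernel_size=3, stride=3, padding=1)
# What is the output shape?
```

Input: (7, 128, 238) -> Output: (7, 432, 80)

Answer: (7, 432, 80)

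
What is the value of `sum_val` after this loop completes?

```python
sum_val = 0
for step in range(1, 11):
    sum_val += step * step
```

Sum of squares 1² to 10² = 385
`sum_val` takes the values: 0 → 1 → 5 → 14 → 30 → 55 → 91 → 140 → 204 → 285 → 385

Answer: 385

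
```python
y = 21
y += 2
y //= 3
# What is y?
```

Trace:
`y = 21` → y = 21
`y += 2` → y = 23
`y //= 3` → y = 7
So y = 7

Answer: 7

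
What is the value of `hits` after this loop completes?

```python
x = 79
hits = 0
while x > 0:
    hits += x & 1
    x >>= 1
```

Count set bits in 79 (binary: 0b1001111)
`hits` takes the values: 0 → 1 → 2 → 3 → 4 → 5

Answer: 5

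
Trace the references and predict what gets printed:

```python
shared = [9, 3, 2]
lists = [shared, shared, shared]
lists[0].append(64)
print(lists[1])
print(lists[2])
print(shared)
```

Key concept: list of same reference.
Step by step:
`shared = [9, 3, 2]` → shared = [9, 3, 2]
`lists = [shared, shared, shared]` → lists = [[9, 3, 2], [9, 3, 2], [9, 3, 2]]
`lists[0].append(64)` → shared = [9, 3, 2, 64]; lists = [[9, 3, 2, 64], [9, 3, 2, 64], [9, 3, 2, 64]]
`print(lists[1])` → prints [9, 3, 2, 64]
`print(lists[2])` → prints [9, 3, 2, 64]
`print(shared)` → prints [9, 3, 2, 64]

Answer:
[9, 3, 2, 64]
[9, 3, 2, 64]
[9, 3, 2, 64]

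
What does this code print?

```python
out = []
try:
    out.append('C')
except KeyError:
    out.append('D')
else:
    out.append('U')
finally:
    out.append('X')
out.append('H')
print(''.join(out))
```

Execution trace: 'C' (try body, no exception) → 'U' (else) → 'X' (finally) → 'H' (after the try/except). Output: CUXH

Answer: CUXH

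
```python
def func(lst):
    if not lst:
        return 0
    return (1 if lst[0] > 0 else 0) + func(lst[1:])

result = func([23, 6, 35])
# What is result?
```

Count of positive elements in [23, 6, 35] = 3

Answer: 3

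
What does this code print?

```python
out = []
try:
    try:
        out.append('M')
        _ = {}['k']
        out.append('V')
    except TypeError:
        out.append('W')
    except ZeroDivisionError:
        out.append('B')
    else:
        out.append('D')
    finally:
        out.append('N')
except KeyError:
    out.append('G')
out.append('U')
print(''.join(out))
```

Execution trace: 'M' (try body) → 'N' (finally) → 'G' (outer except KeyError) → 'U' (after the try/except). Output: MNGU

Answer: MNGU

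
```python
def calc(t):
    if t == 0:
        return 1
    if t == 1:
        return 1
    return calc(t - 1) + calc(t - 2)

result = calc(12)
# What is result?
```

Build up from base cases: calc(0)=1, calc(1)=1, calc(2)=2, calc(3)=3, calc(4)=5, calc(5)=8, calc(6)=13, ..., calc(12)=233

Answer: 233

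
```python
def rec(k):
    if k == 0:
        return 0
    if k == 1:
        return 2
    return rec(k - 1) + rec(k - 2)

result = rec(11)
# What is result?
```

Build up from base cases: rec(0)=0, rec(1)=2, rec(2)=2, rec(3)=4, rec(4)=6, rec(5)=10, rec(6)=16, ..., rec(11)=178

Answer: 178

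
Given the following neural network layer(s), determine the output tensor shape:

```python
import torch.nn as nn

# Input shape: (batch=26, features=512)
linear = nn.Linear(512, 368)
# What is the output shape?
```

Input: (26, 512) -> Output: (26, 368)

Answer: (26, 368)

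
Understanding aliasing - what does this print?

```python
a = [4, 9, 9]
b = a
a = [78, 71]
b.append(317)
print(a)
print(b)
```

Key concept: rebinding vs mutation: a is rebound to a new list, b still points at the original.
Step by step:
`a = [4, 9, 9]` → a = [4, 9, 9]
`b = a` → b = [4, 9, 9] (same object as a)
`a = [78, 71]` → a = [78, 71]
`b.append(317)` → b = [4, 9, 9, 317]
`print(a)` → prints [78, 71]
`print(b)` → prints [4, 9, 9, 317]

Answer:
[78, 71]
[4, 9, 9, 317]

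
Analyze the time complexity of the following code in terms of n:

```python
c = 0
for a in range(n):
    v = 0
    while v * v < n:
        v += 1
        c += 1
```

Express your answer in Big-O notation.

Each loop level contributes: n × √n. Multiplying the contributions gives O(n√n).

Answer: O(n√n)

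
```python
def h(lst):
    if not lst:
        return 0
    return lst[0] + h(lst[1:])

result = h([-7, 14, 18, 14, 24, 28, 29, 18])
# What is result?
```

(-7) + 14 + 18 + 14 + 24 + 28 + 29 + 18 + 0 = 138

Answer: 138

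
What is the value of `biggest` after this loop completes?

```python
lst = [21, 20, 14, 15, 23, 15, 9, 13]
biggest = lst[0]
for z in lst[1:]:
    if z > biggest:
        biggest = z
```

Maximum of [21, 20, 14, 15, 23, 15, 9, 13]
`biggest` takes the values: 21 → 23

Answer: 23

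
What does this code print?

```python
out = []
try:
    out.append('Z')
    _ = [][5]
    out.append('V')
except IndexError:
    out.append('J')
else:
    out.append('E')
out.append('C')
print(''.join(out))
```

Execution trace: 'Z' (try body) → 'J' (except IndexError) → 'C' (after the try/except). Output: ZJC

Answer: ZJC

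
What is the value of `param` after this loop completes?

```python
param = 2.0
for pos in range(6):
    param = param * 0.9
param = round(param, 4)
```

Exponential decay: 2.0 * 0.9^6
`param` takes the values: 2.0 → 1.8 → 1.62 → 1.458 → 1.3122 → 1.18098 → 1.062882 → 1.0629

Answer: 1.0629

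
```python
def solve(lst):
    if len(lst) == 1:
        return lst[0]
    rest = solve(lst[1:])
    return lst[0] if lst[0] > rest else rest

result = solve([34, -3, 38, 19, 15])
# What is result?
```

Recursive max over [34, -3, 38, 19, 15] = 38

Answer: 38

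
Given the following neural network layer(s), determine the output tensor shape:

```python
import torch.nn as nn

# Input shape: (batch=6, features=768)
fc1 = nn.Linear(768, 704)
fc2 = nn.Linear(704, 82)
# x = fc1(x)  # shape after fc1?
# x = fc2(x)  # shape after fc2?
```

Input: (6, 768) -> after fc1: (6, 704) -> Output: (6, 82)

Answer: (6, 82)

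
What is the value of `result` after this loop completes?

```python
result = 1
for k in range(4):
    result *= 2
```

2^4 = 16
`result` takes the values: 1 → 2 → 4 → 8 → 16

Answer: 16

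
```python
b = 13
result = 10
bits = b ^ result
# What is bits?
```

Trace:
`b = 13` → b = 13
`result = 10` → result = 10
`bits = b ^ result` → bits = 7
So bits = 7

Answer: 7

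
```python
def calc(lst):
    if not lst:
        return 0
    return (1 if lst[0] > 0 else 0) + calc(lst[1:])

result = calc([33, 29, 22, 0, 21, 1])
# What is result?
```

Count of positive elements in [33, 29, 22, 0, 21, 1] = 5

Answer: 5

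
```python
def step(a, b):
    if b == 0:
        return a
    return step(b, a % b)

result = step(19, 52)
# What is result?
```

step(19, 52) -> step(52, 19) -> step(19, 14) -> step(14, 5) -> step(5, 4) -> step(4, 1) -> step(1, 0) -> 1

Answer: 1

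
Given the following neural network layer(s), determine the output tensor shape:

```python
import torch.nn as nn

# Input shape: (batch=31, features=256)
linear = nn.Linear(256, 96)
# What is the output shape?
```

Input: (31, 256) -> Output: (31, 96)

Answer: (31, 96)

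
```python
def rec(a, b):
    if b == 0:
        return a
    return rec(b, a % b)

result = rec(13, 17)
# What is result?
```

rec(13, 17) -> rec(17, 13) -> rec(13, 4) -> rec(4, 1) -> rec(1, 0) -> 1

Answer: 1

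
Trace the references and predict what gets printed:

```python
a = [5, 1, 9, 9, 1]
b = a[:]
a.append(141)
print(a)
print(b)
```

Key concept: slice [:] creates copy.
Step by step:
`a = [5, 1, 9, 9, 1]` → a = [5, 1, 9, 9, 1]
`b = a[:]` → b = [5, 1, 9, 9, 1]
`a.append(141)` → a = [5, 1, 9, 9, 1, 141]
`print(a)` → prints [5, 1, 9, 9, 1, 141]
`print(b)` → prints [5, 1, 9, 9, 1]

Answer:
[5, 1, 9, 9, 1, 141]
[5, 1, 9, 9, 1]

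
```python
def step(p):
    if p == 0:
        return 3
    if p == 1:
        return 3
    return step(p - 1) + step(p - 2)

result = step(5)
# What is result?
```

Build up from base cases: step(0)=3, step(1)=3, step(2)=6, step(3)=9, step(4)=15, step(5)=24

Answer: 24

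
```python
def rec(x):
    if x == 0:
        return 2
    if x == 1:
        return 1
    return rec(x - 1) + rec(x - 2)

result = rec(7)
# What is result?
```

Build up from base cases: rec(0)=2, rec(1)=1, rec(2)=3, rec(3)=4, rec(4)=7, rec(5)=11, rec(6)=18, ..., rec(7)=29

Answer: 29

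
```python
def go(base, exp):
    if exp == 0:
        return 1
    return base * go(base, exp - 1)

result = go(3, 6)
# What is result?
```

go(3, 6) = 3 * 3 * 3 * 3 * 3 * 3 = 729

Answer: 729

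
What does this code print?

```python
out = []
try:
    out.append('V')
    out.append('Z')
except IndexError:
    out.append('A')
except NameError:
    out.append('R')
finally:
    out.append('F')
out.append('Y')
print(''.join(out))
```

Execution trace: 'V' (try body) → 'Z' (try body, no exception) → 'F' (finally) → 'Y' (after the try/except). Output: VZFY

Answer: VZFY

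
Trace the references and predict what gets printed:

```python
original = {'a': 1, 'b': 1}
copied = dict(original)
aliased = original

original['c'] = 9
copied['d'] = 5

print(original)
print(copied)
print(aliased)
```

Key concept: dict() creates copy, assignment creates alias.
Step by step:
`original = {'a': 1, 'b': 1}` → original = {'a': 1, 'b': 1}
`copied = dict(original)` → copied = {'a': 1, 'b': 1}
`aliased = original` → aliased = {'a': 1, 'b': 1} (same object as original)
`original['c'] = 9` → original = {'a': 1, 'b': 1, 'c': 9} (same object as aliased); aliased = {'a': 1, 'b': 1, 'c': 9} (same object as original)
`copied['d'] = 5` → copied = {'a': 1, 'b': 1, 'd': 5}
`print(original)` → prints {'a': 1, 'b': 1, 'c': 9}
`print(copied)` → prints {'a': 1, 'b': 1, 'd': 5}
`print(aliased)` → prints {'a': 1, 'b': 1, 'c': 9}

Answer:
{'a': 1, 'b': 1, 'c': 9}
{'a': 1, 'b': 1, 'd': 5}
{'a': 1, 'b': 1, 'c': 9}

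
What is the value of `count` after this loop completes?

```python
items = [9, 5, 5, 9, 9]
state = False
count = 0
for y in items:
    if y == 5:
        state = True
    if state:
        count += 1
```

Count elements after first 5 in [9, 5, 5, 9, 9]
`count` takes the values: 0 → 1 → 2 → 3 → 4

Answer: 4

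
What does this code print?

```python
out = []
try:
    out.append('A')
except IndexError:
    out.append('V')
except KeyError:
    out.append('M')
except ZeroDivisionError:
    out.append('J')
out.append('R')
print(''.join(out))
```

Execution trace: 'A' (try body, no exception) → 'R' (after the try/except). Output: AR

Answer: AR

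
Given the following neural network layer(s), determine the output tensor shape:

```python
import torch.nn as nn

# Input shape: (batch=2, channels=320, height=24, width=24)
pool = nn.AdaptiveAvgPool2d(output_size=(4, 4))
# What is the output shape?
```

Input: (2, 320, 24, 24) -> Output: (2, 320, 4, 4)

Answer: (2, 320, 4, 4)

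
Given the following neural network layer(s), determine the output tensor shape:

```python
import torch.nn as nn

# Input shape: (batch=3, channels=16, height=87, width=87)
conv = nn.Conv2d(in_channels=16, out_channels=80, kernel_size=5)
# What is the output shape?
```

Input: (3, 16, 87, 87) -> Output: (3, 80, 83, 83)

Answer: (3, 80, 83, 83)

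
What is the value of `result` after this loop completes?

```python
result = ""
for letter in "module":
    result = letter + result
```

Reverse 'module'
`result` takes the values: "" → "m" → "om" → "dom" → "udom" → "ludom" → "eludom"

Answer: "eludom"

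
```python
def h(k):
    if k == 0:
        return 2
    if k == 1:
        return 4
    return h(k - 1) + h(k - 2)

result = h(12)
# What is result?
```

Build up from base cases: h(0)=2, h(1)=4, h(2)=6, h(3)=10, h(4)=16, h(5)=26, h(6)=42, ..., h(12)=754

Answer: 754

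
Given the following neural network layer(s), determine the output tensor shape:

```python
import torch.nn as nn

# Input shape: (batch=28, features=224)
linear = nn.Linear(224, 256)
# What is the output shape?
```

Input: (28, 224) -> Output: (28, 256)

Answer: (28, 256)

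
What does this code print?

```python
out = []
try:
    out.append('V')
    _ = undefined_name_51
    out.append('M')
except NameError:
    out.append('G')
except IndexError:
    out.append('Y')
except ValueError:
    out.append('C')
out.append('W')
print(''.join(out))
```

Execution trace: 'V' (try body) → 'G' (except NameError) → 'W' (after the try/except). Output: VGW

Answer: VGW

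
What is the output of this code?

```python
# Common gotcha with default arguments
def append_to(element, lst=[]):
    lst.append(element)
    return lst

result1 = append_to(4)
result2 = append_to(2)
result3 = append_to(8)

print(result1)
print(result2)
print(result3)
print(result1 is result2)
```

Key concept: mutable default argument gotcha.
Step by step:
`result1 = append_to(4)` → result1 = [4]
`result2 = append_to(2)` → result1 = [4, 2] (same object as result2); result2 = [4, 2] (same object as result1)
`result3 = append_to(8)` → result1 = [4, 2, 8] (same object as result2, result3); result2 = [4, 2, 8] (same object as result1, result3); result3 = [4, 2, 8] (same object as result1, result2)
`print(result1)` → prints [4, 2, 8]
`print(result2)` → prints [4, 2, 8]
`print(result3)` → prints [4, 2, 8]
`print(result1 is result2)` → prints True

Answer:
[4, 2, 8]
[4, 2, 8]
[4, 2, 8]
True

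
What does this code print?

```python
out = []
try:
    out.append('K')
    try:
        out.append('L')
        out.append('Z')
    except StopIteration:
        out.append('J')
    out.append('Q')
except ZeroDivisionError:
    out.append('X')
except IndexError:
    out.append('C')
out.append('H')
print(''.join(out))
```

Execution trace: 'K' (try body) → 'L' (inner try body) → 'Z' (inner try body, no exception) → 'Q' (try body, no exception) → 'H' (after the try/except). Output: KLZQH

Answer: KLZQH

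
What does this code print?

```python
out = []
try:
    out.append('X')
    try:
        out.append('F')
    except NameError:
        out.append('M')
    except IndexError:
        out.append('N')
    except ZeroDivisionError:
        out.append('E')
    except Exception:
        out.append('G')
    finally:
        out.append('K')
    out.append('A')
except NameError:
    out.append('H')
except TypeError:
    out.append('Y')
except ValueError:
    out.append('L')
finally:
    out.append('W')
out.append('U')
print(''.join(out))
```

Execution trace: 'X' (try body) → 'F' (inner try body, no exception) → 'K' (inner finally) → 'A' (try body, no exception) → 'W' (finally) → 'U' (after the try/except). Output: XFKAWU

Answer: XFKAWU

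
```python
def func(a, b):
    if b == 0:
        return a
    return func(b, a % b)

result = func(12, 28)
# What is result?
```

func(12, 28) -> func(28, 12) -> func(12, 4) -> func(4, 0) -> 4

Answer: 4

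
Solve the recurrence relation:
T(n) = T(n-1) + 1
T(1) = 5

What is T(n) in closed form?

Unrolling: T(n) = T(1) + 1·(n-1) = 5 + 1(n-1) = n + 4.

Answer: T(n) = n + 4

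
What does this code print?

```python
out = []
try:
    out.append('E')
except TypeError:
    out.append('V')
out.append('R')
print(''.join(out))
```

Execution trace: 'E' (try body, no exception) → 'R' (after the try/except). Output: ER

Answer: ER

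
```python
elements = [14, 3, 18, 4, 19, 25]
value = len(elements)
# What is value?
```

Trace:
`elements = [14, 3, 18, 4, 19, 25]` → elements = [14, 3, 18, 4, 19, 25]
`value = len(elements)` → value = 6
So value = 6

Answer: 6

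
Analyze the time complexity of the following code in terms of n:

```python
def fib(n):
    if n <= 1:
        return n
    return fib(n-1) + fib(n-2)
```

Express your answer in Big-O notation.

This is Recursive Fibonacci (naive). Time complexity: O(2^n).

Answer: O(2^n)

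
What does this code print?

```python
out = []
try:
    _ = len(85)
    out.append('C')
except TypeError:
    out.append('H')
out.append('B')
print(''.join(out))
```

Execution trace: 'H' (except TypeError) → 'B' (after the try/except). Output: HB

Answer: HB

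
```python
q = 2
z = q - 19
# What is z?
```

Trace:
`q = 2` → q = 2
`z = q - 19` → z = -17
So z = -17

Answer: -17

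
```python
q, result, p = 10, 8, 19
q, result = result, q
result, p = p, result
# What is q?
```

Trace:
`q, result, p = 10, 8, 19` → q = 10; result = 8; p = 19
`q, result = result, q` → q = 8; result = 10
`result, p = p, result` → result = 19; p = 10
So q = 8

Answer: 8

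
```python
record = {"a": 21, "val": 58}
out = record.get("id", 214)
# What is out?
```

Trace:
`record = {"a": 21, "val": 58}` → record = {'a': 21, 'val': 58}
`out = record.get("id", 214)` → out = 214
So out = 214

Answer: 214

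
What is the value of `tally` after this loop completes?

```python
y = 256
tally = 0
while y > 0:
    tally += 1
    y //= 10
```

Count digits by repeated division by 10
`tally` takes the values: 0 → 1 → 2 → 3

Answer: 3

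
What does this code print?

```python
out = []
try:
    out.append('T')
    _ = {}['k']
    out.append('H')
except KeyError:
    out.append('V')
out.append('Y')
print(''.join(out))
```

Execution trace: 'T' (try body) → 'V' (except KeyError) → 'Y' (after the try/except). Output: TVY

Answer: TVY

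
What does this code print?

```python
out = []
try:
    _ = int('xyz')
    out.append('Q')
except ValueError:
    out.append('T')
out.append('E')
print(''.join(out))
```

Execution trace: 'T' (except ValueError) → 'E' (after the try/except). Output: TE

Answer: TE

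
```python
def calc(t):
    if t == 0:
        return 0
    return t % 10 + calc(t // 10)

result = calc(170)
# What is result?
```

Sum of digits of 170: 0 + 7 + 1 = 8

Answer: 8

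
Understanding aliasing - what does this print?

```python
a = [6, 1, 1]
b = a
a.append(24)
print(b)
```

Key concept: basic list aliasing.
Step by step:
`a = [6, 1, 1]` → a = [6, 1, 1]
`b = a` → b = [6, 1, 1] (same object as a)
`a.append(24)` → a = [6, 1, 1, 24] (same object as b); b = [6, 1, 1, 24] (same object as a)
`print(b)` → prints [6, 1, 1, 24]

Answer: [6, 1, 1, 24]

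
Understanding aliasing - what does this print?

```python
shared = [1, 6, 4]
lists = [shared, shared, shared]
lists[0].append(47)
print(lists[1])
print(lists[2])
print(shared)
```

Key concept: list of same reference.
Step by step:
`shared = [1, 6, 4]` → shared = [1, 6, 4]
`lists = [shared, shared, shared]` → lists = [[1, 6, 4], [1, 6, 4], [1, 6, 4]]
`lists[0].append(47)` → shared = [1, 6, 4, 47]; lists = [[1, 6, 4, 47], [1, 6, 4, 47], [1, 6, 4, 47]]
`print(lists[1])` → prints [1, 6, 4, 47]
`print(lists[2])` → prints [1, 6, 4, 47]
`print(shared)` → prints [1, 6, 4, 47]

Answer:
[1, 6, 4, 47]
[1, 6, 4, 47]
[1, 6, 4, 47]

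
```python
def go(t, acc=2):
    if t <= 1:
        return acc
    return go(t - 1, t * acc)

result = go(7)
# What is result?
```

Accumulator trace (n, acc): (7, 2) -> (6, 14) -> (5, 84) -> (4, 420) -> (3, 1680) -> (2, 5040) -> (1, 10080) -> return 10080

Answer: 10080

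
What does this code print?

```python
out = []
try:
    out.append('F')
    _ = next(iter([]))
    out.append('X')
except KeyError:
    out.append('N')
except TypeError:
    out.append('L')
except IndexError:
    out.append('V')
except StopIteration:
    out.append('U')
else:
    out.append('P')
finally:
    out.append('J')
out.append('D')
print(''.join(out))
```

Execution trace: 'F' (try body) → 'U' (except StopIteration) → 'J' (finally) → 'D' (after the try/except). Output: FUJD

Answer: FUJD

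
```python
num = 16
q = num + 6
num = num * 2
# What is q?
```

Trace:
`num = 16` → num = 16
`q = num + 6` → q = 22
`num = num * 2` → num = 32
So q = 22

Answer: 22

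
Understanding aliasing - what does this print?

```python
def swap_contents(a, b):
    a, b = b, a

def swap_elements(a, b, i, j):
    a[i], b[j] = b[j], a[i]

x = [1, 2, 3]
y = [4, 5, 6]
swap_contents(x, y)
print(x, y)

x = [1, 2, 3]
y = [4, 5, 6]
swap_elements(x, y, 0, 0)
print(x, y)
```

Key concept: parameter rebinding vs mutation.
Step by step:
`x = [1, 2, 3]` → x = [1, 2, 3]
`y = [4, 5, 6]` → y = [4, 5, 6]
`swap_contents(x, y)` → no visible change to tracked variables
`print(x, y)` → prints [1, 2, 3] [4, 5, 6]
`x = [1, 2, 3]` → x = [1, 2, 3]
`y = [4, 5, 6]` → y = [4, 5, 6]
`swap_elements(x, y, 0, 0)` → x = [4, 2, 3]; y = [1, 5, 6]
`print(x, y)` → prints [4, 2, 3] [1, 5, 6]

Answer:
[1, 2, 3] [4, 5, 6]
[4, 2, 3] [1, 5, 6]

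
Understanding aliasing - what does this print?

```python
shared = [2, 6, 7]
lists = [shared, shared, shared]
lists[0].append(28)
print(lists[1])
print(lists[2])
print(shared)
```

Key concept: list of same reference.
Step by step:
`shared = [2, 6, 7]` → shared = [2, 6, 7]
`lists = [shared, shared, shared]` → lists = [[2, 6, 7], [2, 6, 7], [2, 6, 7]]
`lists[0].append(28)` → shared = [2, 6, 7, 28]; lists = [[2, 6, 7, 28], [2, 6, 7, 28], [2, 6, 7, 28]]
`print(lists[1])` → prints [2, 6, 7, 28]
`print(lists[2])` → prints [2, 6, 7, 28]
`print(shared)` → prints [2, 6, 7, 28]

Answer:
[2, 6, 7, 28]
[2, 6, 7, 28]
[2, 6, 7, 28]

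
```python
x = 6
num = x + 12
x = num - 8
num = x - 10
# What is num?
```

Trace:
`x = 6` → x = 6
`num = x + 12` → num = 18
`x = num - 8` → x = 10
`num = x - 10` → num = 0
So num = 0

Answer: 0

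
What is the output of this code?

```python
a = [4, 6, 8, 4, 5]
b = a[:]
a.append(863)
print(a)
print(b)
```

Key concept: slice [:] creates copy.
Step by step:
`a = [4, 6, 8, 4, 5]` → a = [4, 6, 8, 4, 5]
`b = a[:]` → b = [4, 6, 8, 4, 5]
`a.append(863)` → a = [4, 6, 8, 4, 5, 863]
`print(a)` → prints [4, 6, 8, 4, 5, 863]
`print(b)` → prints [4, 6, 8, 4, 5]

Answer:
[4, 6, 8, 4, 5, 863]
[4, 6, 8, 4, 5]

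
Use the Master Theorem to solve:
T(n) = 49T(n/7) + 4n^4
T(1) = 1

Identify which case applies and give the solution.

a=49, b=7, f(n)=4n^4. log_7(49) = 2. Since c=4 > 2 and the regularity condition holds (49(n/7)^4 = (49/7^4)n^4 with 49/7^4 < 1), Case 3 applies: T(n) = Θ(f(n)) = O(n^4).

Answer: O(n^4) - Case 3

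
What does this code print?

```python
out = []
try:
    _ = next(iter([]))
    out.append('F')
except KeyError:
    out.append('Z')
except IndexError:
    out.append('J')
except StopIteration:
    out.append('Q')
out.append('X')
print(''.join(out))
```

Execution trace: 'Q' (except StopIteration) → 'X' (after the try/except). Output: QX

Answer: QX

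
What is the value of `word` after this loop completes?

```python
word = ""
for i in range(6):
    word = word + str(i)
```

Concatenate digits 0 to 5
`word` takes the values: "" → "0" → "01" → "012" → "0123" → "01234" → "012345"

Answer: "012345"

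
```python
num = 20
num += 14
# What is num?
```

Trace:
`num = 20` → num = 20
`num += 14` → num = 34
So num = 34

Answer: 34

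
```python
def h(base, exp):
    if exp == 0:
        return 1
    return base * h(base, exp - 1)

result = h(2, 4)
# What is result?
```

h(2, 4) = 2 * 2 * 2 * 2 = 16

Answer: 16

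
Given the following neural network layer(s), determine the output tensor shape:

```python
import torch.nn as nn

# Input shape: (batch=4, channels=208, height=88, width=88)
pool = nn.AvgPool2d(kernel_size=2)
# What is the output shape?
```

Input: (4, 208, 88, 88) -> Output: (4, 208, 44, 44)

Answer: (4, 208, 44, 44)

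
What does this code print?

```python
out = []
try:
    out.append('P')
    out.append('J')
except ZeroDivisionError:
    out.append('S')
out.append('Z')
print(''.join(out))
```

Execution trace: 'P' (try body) → 'J' (try body, no exception) → 'Z' (after the try/except). Output: PJZ

Answer: PJZ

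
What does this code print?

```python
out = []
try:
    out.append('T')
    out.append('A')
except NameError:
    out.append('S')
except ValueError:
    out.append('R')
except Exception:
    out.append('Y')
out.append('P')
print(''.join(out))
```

Execution trace: 'T' (try body) → 'A' (try body, no exception) → 'P' (after the try/except). Output: TAP

Answer: TAP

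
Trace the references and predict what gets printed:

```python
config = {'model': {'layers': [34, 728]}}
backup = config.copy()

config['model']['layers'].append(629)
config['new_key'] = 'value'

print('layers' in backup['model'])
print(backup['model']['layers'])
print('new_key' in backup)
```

Key concept: shallow copy gotcha with nested dict.
Step by step:
`config = {'model': {'layers': [34, 728]}}` → config = {'model': {'layers': [34, 728]}}
`backup = config.copy()` → backup = {'model': {'layers': [34, 728]}}
`config['model']['layers'].append(629)` → config = {'model': {'layers': [34, 728, 629]}}; backup = {'model': {'layers': [34, 728, 629]}}
`config['new_key'] = 'value'` → config = {'model': {'layers': [34, 728, 629]}, 'new_key': 'value'}
`print('layers' in backup['model'])` → prints True
`print(backup['model']['layers'])` → prints [34, 728, 629]
`print('new_key' in backup)` → prints False

Answer:
True
[34, 728, 629]
False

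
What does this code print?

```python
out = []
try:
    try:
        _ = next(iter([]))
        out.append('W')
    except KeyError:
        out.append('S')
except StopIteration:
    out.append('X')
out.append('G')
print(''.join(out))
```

Execution trace: 'X' (outer except StopIteration) → 'G' (after the try/except). Output: XG

Answer: XG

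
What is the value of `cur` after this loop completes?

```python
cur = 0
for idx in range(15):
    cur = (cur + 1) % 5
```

Increment mod 5, 15 times = 0
`cur` takes the values: 0 → 1 → 2 → 3 → 4 → 0 → 1 → 2 → 3 → 4 → 0 → 1 → 2 → 3 → 4 → 0

Answer: 0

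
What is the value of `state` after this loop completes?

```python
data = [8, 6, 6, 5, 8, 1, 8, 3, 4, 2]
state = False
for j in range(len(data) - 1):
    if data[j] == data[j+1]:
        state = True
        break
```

Check consecutive duplicates in [8, 6, 6, 5, 8, 1, 8, 3, 4, 2]
`state` takes the values: False → True

Answer: True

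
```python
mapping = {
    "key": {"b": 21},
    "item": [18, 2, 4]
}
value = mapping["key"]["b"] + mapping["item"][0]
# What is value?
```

Trace:
`mapping = { ...` → mapping = {'key': {'b': 21}, 'item': [18, 2, 4]}
`value = mapping["key"]["b"] + mapping["item"][0]` → value = 39
So value = 39

Answer: 39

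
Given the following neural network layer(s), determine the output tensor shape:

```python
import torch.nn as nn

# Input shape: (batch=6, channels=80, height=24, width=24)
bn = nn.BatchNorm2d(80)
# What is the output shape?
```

Input: (6, 80, 24, 24) -> Output: (6, 80, 24, 24)

Answer: (6, 80, 24, 24)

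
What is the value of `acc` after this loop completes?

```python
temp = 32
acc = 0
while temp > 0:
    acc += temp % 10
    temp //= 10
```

Sum digits of 32
`acc` takes the values: 0 → 2 → 5

Answer: 5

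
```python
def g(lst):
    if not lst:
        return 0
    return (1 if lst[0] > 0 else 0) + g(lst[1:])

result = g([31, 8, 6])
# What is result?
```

Count of positive elements in [31, 8, 6] = 3

Answer: 3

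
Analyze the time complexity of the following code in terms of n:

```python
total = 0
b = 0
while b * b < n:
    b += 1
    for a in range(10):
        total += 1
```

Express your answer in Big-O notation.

Each loop level contributes: √n × 1. Multiplying the contributions gives O(√n).

Answer: O(√n)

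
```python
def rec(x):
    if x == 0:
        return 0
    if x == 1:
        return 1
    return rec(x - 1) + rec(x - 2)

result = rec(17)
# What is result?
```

Build up from base cases: rec(0)=0, rec(1)=1, rec(2)=1, rec(3)=2, rec(4)=3, rec(5)=5, rec(6)=8, ..., rec(17)=1597

Answer: 1597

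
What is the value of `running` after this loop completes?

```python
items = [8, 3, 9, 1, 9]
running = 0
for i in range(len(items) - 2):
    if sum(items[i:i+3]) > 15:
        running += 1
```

Count windows with sum > 15
`running` takes the values: 0 → 1 → 2

Answer: 2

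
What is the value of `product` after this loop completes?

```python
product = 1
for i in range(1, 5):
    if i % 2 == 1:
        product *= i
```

Product of odd numbers 1 to 4
`product` takes the values: 1 → 3

Answer: 3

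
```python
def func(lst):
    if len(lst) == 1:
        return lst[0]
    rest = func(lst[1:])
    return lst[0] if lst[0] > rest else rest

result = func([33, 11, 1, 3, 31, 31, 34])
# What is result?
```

Recursive max over [33, 11, 1, 3, 31, 31, 34] = 34

Answer: 34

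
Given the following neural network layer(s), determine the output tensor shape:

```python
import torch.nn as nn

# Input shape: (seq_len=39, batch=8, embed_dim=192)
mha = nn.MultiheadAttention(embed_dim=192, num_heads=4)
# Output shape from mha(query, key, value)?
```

Input: (39, 8, 192) -> Output: (39, 8, 192)

Answer: (39, 8, 192)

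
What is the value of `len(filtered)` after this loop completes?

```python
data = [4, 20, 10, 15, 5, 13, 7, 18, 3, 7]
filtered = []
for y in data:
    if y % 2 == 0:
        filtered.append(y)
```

Count even numbers in [4, 20, 10, 15, 5, 13, 7, 18, 3, 7]
`filtered` takes the values: [] → [4] → [4, 20] → [4, 20, 10] → [4, 20, 10, 18]
So `len(filtered)` = 4

Answer: 4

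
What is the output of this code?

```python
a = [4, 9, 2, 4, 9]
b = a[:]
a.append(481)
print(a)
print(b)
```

Key concept: slice [:] creates copy.
Step by step:
`a = [4, 9, 2, 4, 9]` → a = [4, 9, 2, 4, 9]
`b = a[:]` → b = [4, 9, 2, 4, 9]
`a.append(481)` → a = [4, 9, 2, 4, 9, 481]
`print(a)` → prints [4, 9, 2, 4, 9, 481]
`print(b)` → prints [4, 9, 2, 4, 9]

Answer:
[4, 9, 2, 4, 9, 481]
[4, 9, 2, 4, 9]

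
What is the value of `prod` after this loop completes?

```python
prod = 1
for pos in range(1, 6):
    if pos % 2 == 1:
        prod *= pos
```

Product of odd numbers 1 to 5
`prod` takes the values: 1 → 3 → 15

Answer: 15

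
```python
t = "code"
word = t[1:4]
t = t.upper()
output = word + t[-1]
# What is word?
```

Trace:
`t = "code"` → t = 'code'
`word = t[1:4]` → word = 'ode'
`t = t.upper()` → t = 'CODE'
`output = word + t[-1]` → output = 'odeE'
So word = 'ode'

Answer: 'ode'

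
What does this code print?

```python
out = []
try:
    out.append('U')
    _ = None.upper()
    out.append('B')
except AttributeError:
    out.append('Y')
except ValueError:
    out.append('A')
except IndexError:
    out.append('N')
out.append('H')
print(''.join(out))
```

Execution trace: 'U' (try body) → 'Y' (except AttributeError) → 'H' (after the try/except). Output: UYH

Answer: UYH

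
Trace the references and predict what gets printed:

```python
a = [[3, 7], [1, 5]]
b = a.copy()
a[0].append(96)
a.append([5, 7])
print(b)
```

Key concept: shallow copy with nested lists.
Step by step:
`a = [[3, 7], [1, 5]]` → a = [[3, 7], [1, 5]]
`b = a.copy()` → b = [[3, 7], [1, 5]]
`a[0].append(96)` → a = [[3, 7, 96], [1, 5]]; b = [[3, 7, 96], [1, 5]]
`a.append([5, 7])` → a = [[3, 7, 96], [1, 5], [5, 7]]
`print(b)` → prints [[3, 7, 96], [1, 5]]

Answer: [[3, 7, 96], [1, 5]]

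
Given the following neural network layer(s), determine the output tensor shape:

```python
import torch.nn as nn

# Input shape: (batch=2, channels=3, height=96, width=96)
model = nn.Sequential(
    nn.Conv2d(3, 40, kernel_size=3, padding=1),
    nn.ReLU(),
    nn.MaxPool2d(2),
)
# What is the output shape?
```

Input: (2, 3, 96, 96) -> after Conv2d: (2, 40, 96, 96) -> after ReLU: (2, 40, 96, 96) -> Output: (2, 40, 48, 48)

Answer: (2, 40, 48, 48)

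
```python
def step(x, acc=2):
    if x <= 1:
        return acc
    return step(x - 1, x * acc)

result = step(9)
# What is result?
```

Accumulator trace (n, acc): (9, 2) -> (8, 18) -> (7, 144) -> (6, 1008) -> (5, 6048) -> (4, 30240) -> (3, 120960) -> (2, 362880) -> (1, 725760) -> return 725760

Answer: 725760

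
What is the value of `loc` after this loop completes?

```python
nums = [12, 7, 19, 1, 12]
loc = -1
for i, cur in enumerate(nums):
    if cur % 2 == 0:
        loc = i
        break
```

First even number index in [12, 7, 19, 1, 12]
`loc` takes the values: -1 → 0

Answer: 0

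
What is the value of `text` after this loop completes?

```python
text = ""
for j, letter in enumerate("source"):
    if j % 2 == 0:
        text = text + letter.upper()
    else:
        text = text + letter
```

Uppercase even positions in 'source'
`text` takes the values: "" → "S" → "So" → "SoU" → "SoUr" → "SoUrC" → "SoUrCe"

Answer: "SoUrCe"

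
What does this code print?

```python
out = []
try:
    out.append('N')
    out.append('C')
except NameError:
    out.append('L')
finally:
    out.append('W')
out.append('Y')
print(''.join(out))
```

Execution trace: 'N' (try body) → 'C' (try body, no exception) → 'W' (finally) → 'Y' (after the try/except). Output: NCWY

Answer: NCWY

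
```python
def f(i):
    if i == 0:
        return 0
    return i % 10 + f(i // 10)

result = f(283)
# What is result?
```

Sum of digits of 283: 3 + 8 + 2 = 13

Answer: 13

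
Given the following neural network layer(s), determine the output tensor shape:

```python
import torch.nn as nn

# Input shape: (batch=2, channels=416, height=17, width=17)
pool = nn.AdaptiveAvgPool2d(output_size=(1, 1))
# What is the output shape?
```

Input: (2, 416, 17, 17) -> Output: (2, 416, 1, 1)

Answer: (2, 416, 1, 1)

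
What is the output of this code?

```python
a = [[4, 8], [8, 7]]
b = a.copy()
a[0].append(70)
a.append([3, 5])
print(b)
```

Key concept: shallow copy with nested lists.
Step by step:
`a = [[4, 8], [8, 7]]` → a = [[4, 8], [8, 7]]
`b = a.copy()` → b = [[4, 8], [8, 7]]
`a[0].append(70)` → a = [[4, 8, 70], [8, 7]]; b = [[4, 8, 70], [8, 7]]
`a.append([3, 5])` → a = [[4, 8, 70], [8, 7], [3, 5]]
`print(b)` → prints [[4, 8, 70], [8, 7]]

Answer: [[4, 8, 70], [8, 7]]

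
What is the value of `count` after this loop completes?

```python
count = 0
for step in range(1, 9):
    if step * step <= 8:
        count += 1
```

Count numbers where step² ≤ 8
`count` takes the values: 0 → 1 → 2

Answer: 2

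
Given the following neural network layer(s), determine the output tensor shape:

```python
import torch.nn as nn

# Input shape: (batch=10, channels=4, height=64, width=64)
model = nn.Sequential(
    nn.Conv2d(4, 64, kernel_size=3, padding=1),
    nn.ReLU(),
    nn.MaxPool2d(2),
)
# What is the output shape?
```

Input: (10, 4, 64, 64) -> after Conv2d: (10, 64, 64, 64) -> after ReLU: (10, 64, 64, 64) -> Output: (10, 64, 32, 32)

Answer: (10, 64, 32, 32)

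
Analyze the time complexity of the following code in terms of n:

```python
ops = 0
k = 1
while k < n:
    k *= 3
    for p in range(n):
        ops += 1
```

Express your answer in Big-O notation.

Each loop level contributes: log n × n. Multiplying the contributions gives O(n log n).

Answer: O(n log n)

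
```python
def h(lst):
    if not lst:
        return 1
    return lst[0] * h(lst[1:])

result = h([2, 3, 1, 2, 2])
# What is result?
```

Product over [2, 3, 1, 2, 2] = 2 * 3 * 1 * 2 * 2 = 24

Answer: 24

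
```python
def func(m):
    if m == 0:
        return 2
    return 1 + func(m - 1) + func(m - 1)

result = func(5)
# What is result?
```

func(m) = 1 + 2·func(m-1), func(0)=2. Closed form: (2+1)·2^5 - 1 = 95.

Answer: 95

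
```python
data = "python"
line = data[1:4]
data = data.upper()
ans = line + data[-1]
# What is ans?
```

Trace:
`data = "python"` → data = 'python'
`line = data[1:4]` → line = 'yth'
`data = data.upper()` → data = 'PYTHON'
`ans = line + data[-1]` → ans = 'ythN'
So ans = 'ythN'

Answer: 'ythN'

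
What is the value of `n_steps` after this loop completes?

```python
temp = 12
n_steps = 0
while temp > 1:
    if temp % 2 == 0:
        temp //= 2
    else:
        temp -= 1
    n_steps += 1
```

Steps to reduce 12 to 1
`n_steps` takes the values: 0 → 1 → 2 → 3 → 4

Answer: 4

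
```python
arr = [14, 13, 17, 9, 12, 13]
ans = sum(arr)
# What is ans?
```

Trace:
`arr = [14, 13, 17, 9, 12, 13]` → arr = [14, 13, 17, 9, 12, 13]
`ans = sum(arr)` → ans = 78
So ans = 78

Answer: 78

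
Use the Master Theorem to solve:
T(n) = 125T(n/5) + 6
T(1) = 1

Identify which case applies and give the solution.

a=125, b=5, f(n)=6. log_5(125) = 3. Since c=0 < 3, Case 1 applies: T(n) = Θ(n^log_b(a)) = O(n^3).

Answer: O(n^3) - Case 1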